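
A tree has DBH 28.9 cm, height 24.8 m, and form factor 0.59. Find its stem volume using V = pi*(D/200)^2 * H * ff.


(D/200)^2 = (28.9/200)^2 = 0.1445^2 = 0.02088025
BA = 3.141593 * 0.02088025 = 0.0655972 m^2
V = 0.0655972 * 24.8 * 0.59 = 0.959818 ≈ 0.960 m^3

0.960 m^3


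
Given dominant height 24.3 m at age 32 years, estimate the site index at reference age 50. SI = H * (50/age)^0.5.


50/32 = 1.56250
(1.56250)^0.5 = 1.25000
SI = 24.3 * 1.25000 = 30.3750 ≈ 30.4 m

30.4 m


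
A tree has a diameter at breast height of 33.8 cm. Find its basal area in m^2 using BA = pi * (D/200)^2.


D/200 = 33.8/200 = 0.169 m
(D/200)^2 = 0.169^2 = 0.028561
BA = 3.141593 * 0.028561 = 0.0897270 ≈ 0.0897 m^2

0.0897 m^2


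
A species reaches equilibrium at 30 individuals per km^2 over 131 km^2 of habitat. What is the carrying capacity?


K = 30 * 131 = 3930 individuals

3930 individuals


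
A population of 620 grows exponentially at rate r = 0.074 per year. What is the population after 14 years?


r*t = 0.074 * 14 = 1.036
exp(1.036) = 2.81792
N = 620 * 2.81792 = 1747.11 ≈ 1747

1747


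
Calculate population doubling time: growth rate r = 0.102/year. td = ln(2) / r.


td = ln(2) / 0.102 = 0.693147 / 0.102 = 6.79556 ≈ 6.8 years

6.8 years


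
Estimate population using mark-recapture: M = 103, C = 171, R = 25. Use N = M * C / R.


N = M * C / R = 103 * 171 / 25 = 17613 / 25 = 704.52 ≈ 705

705 individuals


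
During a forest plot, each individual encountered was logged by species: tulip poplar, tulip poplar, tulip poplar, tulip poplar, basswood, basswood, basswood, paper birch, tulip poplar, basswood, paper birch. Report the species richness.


Total individuals logged = 11
Distinct species (count of individuals): tulip poplar (5), basswood (4), paper birch (2)
Species richness = number of distinct species = 3

3


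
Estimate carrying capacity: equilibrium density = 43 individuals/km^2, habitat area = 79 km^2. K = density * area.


K = 43 * 79 = 3397 individuals

3397 individuals


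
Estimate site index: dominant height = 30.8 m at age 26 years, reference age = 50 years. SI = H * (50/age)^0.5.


50/26 = 1.92308
(1.92308)^0.5 = 1.38675
SI = 30.8 * 1.38675 = 42.7119 ≈ 42.7 m

42.7 m


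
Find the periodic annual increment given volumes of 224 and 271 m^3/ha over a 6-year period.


PAI = (V2 - V1) / period = (271 - 224) / 6 = 47 / 6 = 7.8333 ≈ 7.83 m^3/ha/yr

7.83 m^3/ha/yr


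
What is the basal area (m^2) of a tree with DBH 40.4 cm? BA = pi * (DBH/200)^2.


D/200 = 40.4/200 = 0.202 m
(D/200)^2 = 0.202^2 = 0.040804
BA = 3.141593 * 0.040804 = 0.128190 ≈ 0.1282 m^2

0.1282 m^2


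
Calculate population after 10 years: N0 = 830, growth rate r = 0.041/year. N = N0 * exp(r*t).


r*t = 0.041 * 10 = 0.41
exp(0.41) = 1.50682
N = 830 * 1.50682 = 1250.66 ≈ 1251

1251


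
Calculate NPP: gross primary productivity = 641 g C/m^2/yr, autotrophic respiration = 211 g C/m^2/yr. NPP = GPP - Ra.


NPP = GPP - Ra = 641 - 211 = 430 g C/m^2/yr

430 g C/m^2/yr


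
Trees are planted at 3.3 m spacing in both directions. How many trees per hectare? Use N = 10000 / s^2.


N = 10000 / 3.3^2 = 10000 / 10.89 = 918.274 ≈ 918 trees/ha

918 trees/ha


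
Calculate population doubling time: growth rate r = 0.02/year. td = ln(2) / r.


td = ln(2) / 0.02 = 0.693147 / 0.02 = 34.6574 ≈ 34.7 years

34.7 years


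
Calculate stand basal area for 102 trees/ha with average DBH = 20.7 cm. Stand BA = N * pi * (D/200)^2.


(D/200)^2 = (20.7/200)^2 = 0.1035^2 = 0.01071225
Individual BA = 3.141593 * 0.01071225 = 0.0336535 m^2
Stand BA = 102 * 0.0336535 = 3.43266 ≈ 3.43 m^2/ha

3.43 m^2/ha


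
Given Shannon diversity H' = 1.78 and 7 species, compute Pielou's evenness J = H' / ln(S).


ln(7) = 1.94591
J = H' / ln(S) = 1.78 / 1.94591 = 0.914739 ≈ 0.9147

0.9147


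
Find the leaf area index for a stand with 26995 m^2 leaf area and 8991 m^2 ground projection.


LAI = 26995 / 8991 = 3.0024 ≈ 3.00

3.00


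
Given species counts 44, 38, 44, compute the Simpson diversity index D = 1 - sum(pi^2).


Total N = 44 + 38 + 44 = 126
Per-species terms:
  p = 44/126 = 0.349206; p^2 = 0.349206^2 = 0.121945
  p = 38/126 = 0.301587; p^2 = 0.301587^2 = 0.090955
  p = 44/126 = 0.349206; p^2 = 0.349206^2 = 0.121945
sum(p^2) = 0.121945 + 0.090955 + 0.121945 = 0.334845
D = 1 - 0.334845 = 0.665155 ≈ 0.6652

0.6652


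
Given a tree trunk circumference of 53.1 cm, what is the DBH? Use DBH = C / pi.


DBH = C / pi = 53.1 / 3.141593 = 16.9023 ≈ 16.90 cm

16.90 cm


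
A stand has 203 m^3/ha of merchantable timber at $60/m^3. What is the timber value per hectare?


Value = 203 * 60 = $12180/ha

$12180/ha


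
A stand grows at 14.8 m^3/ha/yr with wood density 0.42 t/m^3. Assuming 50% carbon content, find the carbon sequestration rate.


C = 14.8 * 0.42 * 0.5 = 3.108 ≈ 3.11 t C/ha/yr

3.11 t C/ha/yr


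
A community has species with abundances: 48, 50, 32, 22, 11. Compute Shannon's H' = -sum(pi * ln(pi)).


Total N = 48 + 50 + 32 + 22 + 11 = 163
Per-species terms:
  p = 48/163 = 0.294479; ln(p) = -1.222548; p*ln(p) = 0.294479 * (-1.222548) = -0.360015
  p = 50/163 = 0.306748; ln(p) = -1.181729; p*ln(p) = 0.306748 * (-1.181729) = -0.362493
  p = 32/163 = 0.196319; ln(p) = -1.628014; p*ln(p) = 0.196319 * (-1.628014) = -0.319610
  p = 22/163 = 0.134969; ln(p) = -2.002710; p*ln(p) = 0.134969 * (-2.002710) = -0.270304
  p = 11/163 = 0.067485; ln(p) = -2.695850; p*ln(p) = 0.067485 * (-2.695850) = -0.181929
sum(p*ln(p)) = (-0.360015) + (-0.362493) + (-0.319610) + (-0.270304) + (-0.181929) = -1.494351
H' = -(-1.494351) = 1.494351 ≈ 1.4944

1.4944


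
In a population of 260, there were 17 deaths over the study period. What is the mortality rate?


Mortality rate = 17 / 260 = 0.065385 ≈ 0.0654

0.0654


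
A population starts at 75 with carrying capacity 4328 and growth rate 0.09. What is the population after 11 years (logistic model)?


(K - N0)/N0 = (4328 - 75)/75 = 4253/75 = 56.7067
r*t = 0.09 * 11 = 0.99; exp(-0.99) = 0.371577
56.7067 * 0.371577 = 21.0709
1 + 21.0709 = 22.0709
N = 4328 / 22.0709 = 196.095 ≈ 196

196


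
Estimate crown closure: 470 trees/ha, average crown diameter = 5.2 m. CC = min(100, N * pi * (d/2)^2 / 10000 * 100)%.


(d/2)^2 = (5.2/2)^2 = 2.6^2 = 6.76
Crown area = 3.141593 * 6.76 = 21.2372 m^2
N * area / 10000 * 100 = 470 * 21.2372 / 10000 * 100 = 99.8148
CC = min(100, 99.8148) = 99.8148 ≈ 99.8%

99.8%


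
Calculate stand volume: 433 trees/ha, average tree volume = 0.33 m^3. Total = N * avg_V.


V_stand = 433 * 0.33 = 142.89 ≈ 142.9 m^3/ha

142.9 m^3/ha


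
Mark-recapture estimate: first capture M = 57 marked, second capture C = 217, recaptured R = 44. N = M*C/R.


N = M * C / R = 57 * 217 / 44 = 12369 / 44 = 281.11 ≈ 281

281 individuals


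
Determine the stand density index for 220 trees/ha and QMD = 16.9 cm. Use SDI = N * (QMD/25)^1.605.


QMD/25 = 16.9/25 = 0.676
(0.676)^1.605 = exp(1.605 * ln(0.676)) = exp(1.605 * (-0.391562)) = exp(-0.628457) = 0.533414
SDI = 220 * 0.533414 = 117.351 ≈ 117

117


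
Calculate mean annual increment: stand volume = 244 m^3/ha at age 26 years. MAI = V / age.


MAI = 244 / 26 = 9.3846 ≈ 9.38 m^3/ha/yr

9.38 m^3/ha/yr


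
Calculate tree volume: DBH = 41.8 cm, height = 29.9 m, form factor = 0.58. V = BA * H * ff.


(D/200)^2 = (41.8/200)^2 = 0.209^2 = 0.043681
BA = 3.141593 * 0.043681 = 0.137228 m^2
V = 0.137228 * 29.9 * 0.58 = 2.37981 ≈ 2.380 m^3

2.380 m^3


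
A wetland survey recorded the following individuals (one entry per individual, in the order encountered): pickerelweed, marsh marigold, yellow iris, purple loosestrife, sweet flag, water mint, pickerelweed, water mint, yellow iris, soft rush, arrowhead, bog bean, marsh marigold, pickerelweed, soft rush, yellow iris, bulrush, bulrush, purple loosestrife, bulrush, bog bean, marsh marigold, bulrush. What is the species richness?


Total individuals logged = 23
Distinct species (count of individuals): pickerelweed (3), marsh marigold (3), yellow iris (3), purple loosestrife (2), sweet flag (1), water mint (2), soft rush (2), arrowhead (1), bog bean (2), bulrush (4)
Species richness = number of distinct species = 10

10


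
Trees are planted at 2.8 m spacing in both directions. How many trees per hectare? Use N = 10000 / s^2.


N = 10000 / 2.8^2 = 10000 / 7.84 = 1275.51 ≈ 1276 trees/ha

1276 trees/ha


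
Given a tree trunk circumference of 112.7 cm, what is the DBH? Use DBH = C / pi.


DBH = C / pi = 112.7 / 3.141593 = 35.8735 ≈ 35.87 cm

35.87 cm


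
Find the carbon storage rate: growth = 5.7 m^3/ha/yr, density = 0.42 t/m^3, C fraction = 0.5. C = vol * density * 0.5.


C = 5.7 * 0.42 * 0.5 = 1.197 ≈ 1.20 t C/ha/yr

1.20 t C/ha/yr


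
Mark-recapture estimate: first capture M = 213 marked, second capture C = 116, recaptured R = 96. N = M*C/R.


N = M * C / R = 213 * 116 / 96 = 24708 / 96 = 257.38 ≈ 257

257 individuals


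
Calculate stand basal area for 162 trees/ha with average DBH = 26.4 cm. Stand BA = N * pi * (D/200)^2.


(D/200)^2 = (26.4/200)^2 = 0.132^2 = 0.017424
Individual BA = 3.141593 * 0.017424 = 0.0547391 m^2
Stand BA = 162 * 0.0547391 = 8.86773 ≈ 8.87 m^2/ha

8.87 m^2/ha


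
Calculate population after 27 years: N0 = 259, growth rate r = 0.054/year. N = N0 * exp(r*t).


r*t = 0.054 * 27 = 1.458
exp(1.458) = 4.29736
N = 259 * 4.29736 = 1113.02 ≈ 1113

1113


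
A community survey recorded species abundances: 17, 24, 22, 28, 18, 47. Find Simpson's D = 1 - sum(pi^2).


Total N = 17 + 24 + 22 + 28 + 18 + 47 = 156
Per-species terms:
  p = 17/156 = 0.108974; p^2 = 0.108974^2 = 0.011875
  p = 24/156 = 0.153846; p^2 = 0.153846^2 = 0.023669
  p = 22/156 = 0.141026; p^2 = 0.141026^2 = 0.019888
  p = 28/156 = 0.179487; p^2 = 0.179487^2 = 0.032216
  p = 18/156 = 0.115385; p^2 = 0.115385^2 = 0.013314
  p = 47/156 = 0.301282; p^2 = 0.301282^2 = 0.090771
sum(p^2) = 0.011875 + 0.023669 + 0.019888 + 0.032216 + 0.013314 + 0.090771 = 0.191733
D = 1 - 0.191733 = 0.808267 ≈ 0.8083

0.8083


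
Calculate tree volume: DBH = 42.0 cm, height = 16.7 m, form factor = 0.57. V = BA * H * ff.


(D/200)^2 = (42.0/200)^2 = 0.21^2 = 0.0441
BA = 3.141593 * 0.0441 = 0.138544 m^2
V = 0.138544 * 16.7 * 0.57 = 1.31880 ≈ 1.319 m^3

1.319 m^3


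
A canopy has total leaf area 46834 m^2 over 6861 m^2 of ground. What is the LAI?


LAI = 46834 / 6861 = 6.8261 ≈ 6.83

6.83


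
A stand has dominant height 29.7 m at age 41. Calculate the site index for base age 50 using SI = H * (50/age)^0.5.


50/41 = 1.21951
(1.21951)^0.5 = 1.10431
SI = 29.7 * 1.10431 = 32.7980 ≈ 32.8 m

32.8 m


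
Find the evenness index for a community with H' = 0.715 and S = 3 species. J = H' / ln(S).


ln(3) = 1.09861
J = H' / ln(S) = 0.715 / 1.09861 = 0.650822 ≈ 0.6508

0.6508


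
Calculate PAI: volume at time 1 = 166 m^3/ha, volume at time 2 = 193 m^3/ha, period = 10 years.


PAI = (V2 - V1) / period = (193 - 166) / 10 = 27 / 10 = 2.70 m^3/ha/yr

2.70 m^3/ha/yr


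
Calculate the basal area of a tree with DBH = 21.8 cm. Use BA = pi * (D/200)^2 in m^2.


D/200 = 21.8/200 = 0.109 m
(D/200)^2 = 0.109^2 = 0.011881
BA = 3.141593 * 0.011881 = 0.0373253 ≈ 0.0373 m^2

0.0373 m^2


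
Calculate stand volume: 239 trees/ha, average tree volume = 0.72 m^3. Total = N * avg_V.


V_stand = 239 * 0.72 = 172.08 ≈ 172.1 m^3/ha

172.1 m^3/ha


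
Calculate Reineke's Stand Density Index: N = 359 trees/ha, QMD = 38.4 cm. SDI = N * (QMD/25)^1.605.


QMD/25 = 38.4/25 = 1.536
(1.536)^1.605 = exp(1.605 * ln(1.536)) = exp(1.605 * 0.429182) = exp(0.688837) = 1.99140
SDI = 359 * 1.99140 = 714.913 ≈ 715

715


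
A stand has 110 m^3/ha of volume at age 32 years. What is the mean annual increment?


MAI = 110 / 32 = 3.4375 ≈ 3.44 m^3/ha/yr

3.44 m^3/ha/yr


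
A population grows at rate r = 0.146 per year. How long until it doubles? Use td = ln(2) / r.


td = ln(2) / 0.146 = 0.693147 / 0.146 = 4.74758 ≈ 4.7 years

4.7 years


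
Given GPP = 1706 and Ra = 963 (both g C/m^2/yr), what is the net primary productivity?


NPP = GPP - Ra = 1706 - 963 = 743 g C/m^2/yr

743 g C/m^2/yr


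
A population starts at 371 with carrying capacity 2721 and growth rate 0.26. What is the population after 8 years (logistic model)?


(K - N0)/N0 = (2721 - 371)/371 = 2350/371 = 6.33423
r*t = 0.26 * 8 = 2.08; exp(-2.08) = 0.124930
6.33423 * 0.124930 = 0.791335
1 + 0.791335 = 1.79134
N = 2721 / 1.79134 = 1518.97 ≈ 1519

1519


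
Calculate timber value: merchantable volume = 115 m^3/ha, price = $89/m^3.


Value = 115 * 89 = $10235/ha

$10235/ha


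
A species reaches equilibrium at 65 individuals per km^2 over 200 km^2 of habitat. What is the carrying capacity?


K = 65 * 200 = 13000 individuals

13000 individuals


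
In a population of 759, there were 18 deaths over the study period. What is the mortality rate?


Mortality rate = 18 / 759 = 0.023715 ≈ 0.0237

0.0237


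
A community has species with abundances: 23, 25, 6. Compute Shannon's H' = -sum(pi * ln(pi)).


Total N = 23 + 25 + 6 = 54
Per-species terms:
  p = 23/54 = 0.425926; ln(p) = -0.853490; p*ln(p) = 0.425926 * (-0.853490) = -0.363524
  p = 25/54 = 0.462963; ln(p) = -0.770108; p*ln(p) = 0.462963 * (-0.770108) = -0.356532
  p = 6/54 = 0.111111; ln(p) = -2.197226; p*ln(p) = 0.111111 * (-2.197226) = -0.244136
sum(p*ln(p)) = (-0.363524) + (-0.356532) + (-0.244136) = -0.964192
H' = -(-0.964192) = 0.964192 ≈ 0.9642

0.9642


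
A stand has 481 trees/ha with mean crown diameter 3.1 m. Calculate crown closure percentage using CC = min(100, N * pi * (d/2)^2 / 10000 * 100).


(d/2)^2 = (3.1/2)^2 = 1.55^2 = 2.4025
Crown area = 3.141593 * 2.4025 = 7.54768 m^2
N * area / 10000 * 100 = 481 * 7.54768 / 10000 * 100 = 36.3043
CC = min(100, 36.3043) = 36.3043 ≈ 36.3%

36.3%


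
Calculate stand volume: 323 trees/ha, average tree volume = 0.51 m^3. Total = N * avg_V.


V_stand = 323 * 0.51 = 164.73 ≈ 164.7 m^3/ha

164.7 m^3/ha


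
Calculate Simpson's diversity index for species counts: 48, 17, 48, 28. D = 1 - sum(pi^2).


Total N = 48 + 17 + 48 + 28 = 141
Per-species terms:
  p = 48/141 = 0.340426; p^2 = 0.340426^2 = 0.115890
  p = 17/141 = 0.120567; p^2 = 0.120567^2 = 0.014536
  p = 48/141 = 0.340426; p^2 = 0.340426^2 = 0.115890
  p = 28/141 = 0.198582; p^2 = 0.198582^2 = 0.039435
sum(p^2) = 0.115890 + 0.014536 + 0.115890 + 0.039435 = 0.285751
D = 1 - 0.285751 = 0.714249 ≈ 0.7142

0.7142


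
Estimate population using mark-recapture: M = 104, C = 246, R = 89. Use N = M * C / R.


N = M * C / R = 104 * 246 / 89 = 25584 / 89 = 287.46 ≈ 287

287 individuals


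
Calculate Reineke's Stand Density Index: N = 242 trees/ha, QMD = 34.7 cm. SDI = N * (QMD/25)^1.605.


QMD/25 = 34.7/25 = 1.388
(1.388)^1.605 = exp(1.605 * ln(1.388)) = exp(1.605 * 0.327864) = exp(0.526222) = 1.69253
SDI = 242 * 1.69253 = 409.592 ≈ 410

410


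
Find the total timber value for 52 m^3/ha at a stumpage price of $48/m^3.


Value = 52 * 48 = $2496/ha

$2496/ha


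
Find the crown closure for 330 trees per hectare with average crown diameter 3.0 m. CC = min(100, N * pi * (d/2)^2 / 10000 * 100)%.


(d/2)^2 = (3.0/2)^2 = 1.5^2 = 2.25
Crown area = 3.141593 * 2.25 = 7.06858 m^2
N * area / 10000 * 100 = 330 * 7.06858 / 10000 * 100 = 23.3263
CC = min(100, 23.3263) = 23.3263 ≈ 23.3%

23.3%


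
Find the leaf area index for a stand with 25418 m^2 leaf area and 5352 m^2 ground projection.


LAI = 25418 / 5352 = 4.7493 ≈ 4.75

4.75


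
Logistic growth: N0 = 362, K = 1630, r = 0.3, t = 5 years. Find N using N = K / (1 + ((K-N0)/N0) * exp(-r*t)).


(K - N0)/N0 = (1630 - 362)/362 = 1268/362 = 3.50276
r*t = 0.3 * 5 = 1.5; exp(-1.5) = 0.223130
3.50276 * 0.223130 = 0.781571
1 + 0.781571 = 1.78157
N = 1630 / 1.78157 = 914.923 ≈ 915

915


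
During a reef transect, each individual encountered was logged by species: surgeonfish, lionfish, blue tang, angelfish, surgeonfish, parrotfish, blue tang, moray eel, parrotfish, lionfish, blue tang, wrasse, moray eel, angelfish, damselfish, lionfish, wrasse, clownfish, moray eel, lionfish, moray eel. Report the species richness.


Total individuals logged = 21
Distinct species (count of individuals): surgeonfish (2), lionfish (4), blue tang (3), angelfish (2), parrotfish (2), moray eel (4), wrasse (2), damselfish (1), clownfish (1)
Species richness = number of distinct species = 9

9


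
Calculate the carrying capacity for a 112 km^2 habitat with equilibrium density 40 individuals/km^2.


K = 40 * 112 = 4480 individuals

4480 individuals


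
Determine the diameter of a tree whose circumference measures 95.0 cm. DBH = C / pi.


DBH = C / pi = 95.0 / 3.141593 = 30.2394 ≈ 30.24 cm

30.24 cm


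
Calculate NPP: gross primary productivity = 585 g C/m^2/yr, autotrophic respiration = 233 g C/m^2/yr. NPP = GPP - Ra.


NPP = GPP - Ra = 585 - 233 = 352 g C/m^2/yr

352 g C/m^2/yr


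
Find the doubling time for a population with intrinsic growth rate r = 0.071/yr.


td = ln(2) / 0.071 = 0.693147 / 0.071 = 9.76263 ≈ 9.8 years

9.8 years


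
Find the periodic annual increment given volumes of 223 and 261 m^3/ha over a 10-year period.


PAI = (V2 - V1) / period = (261 - 223) / 10 = 38 / 10 = 3.80 m^3/ha/yr

3.80 m^3/ha/yr


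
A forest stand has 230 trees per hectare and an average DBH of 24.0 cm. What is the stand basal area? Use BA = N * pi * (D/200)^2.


(D/200)^2 = (24.0/200)^2 = 0.12^2 = 0.0144
Individual BA = 3.141593 * 0.0144 = 0.0452389 m^2
Stand BA = 230 * 0.0452389 = 10.4049 ≈ 10.40 m^2/ha

10.40 m^2/ha


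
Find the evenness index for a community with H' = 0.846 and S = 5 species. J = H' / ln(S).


ln(5) = 1.60944
J = H' / ln(S) = 0.846 / 1.60944 = 0.525649 ≈ 0.5256

0.5256


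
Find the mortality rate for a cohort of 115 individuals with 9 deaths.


Mortality rate = 9 / 115 = 0.078261 ≈ 0.0783

0.0783


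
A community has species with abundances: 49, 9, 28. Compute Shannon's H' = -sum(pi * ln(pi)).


Total N = 49 + 9 + 28 = 86
Per-species terms:
  p = 49/86 = 0.569767; ln(p) = -0.562528; p*ln(p) = 0.569767 * (-0.562528) = -0.320510
  p = 9/86 = 0.104651; ln(p) = -2.257124; p*ln(p) = 0.104651 * (-2.257124) = -0.236210
  p = 28/86 = 0.325581; ln(p) = -1.122144; p*ln(p) = 0.325581 * (-1.122144) = -0.365349
sum(p*ln(p)) = (-0.320510) + (-0.236210) + (-0.365349) = -0.922069
H' = -(-0.922069) = 0.922069 ≈ 0.9221

0.9221


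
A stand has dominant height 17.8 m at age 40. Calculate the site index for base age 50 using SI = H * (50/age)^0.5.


50/40 = 1.25000
(1.25000)^0.5 = 1.11803
SI = 17.8 * 1.11803 = 19.9009 ≈ 19.9 m

19.9 m


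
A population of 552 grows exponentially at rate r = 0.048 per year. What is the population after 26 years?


r*t = 0.048 * 26 = 1.248
exp(1.248) = 3.48337
N = 552 * 3.48337 = 1922.82 ≈ 1923

1923


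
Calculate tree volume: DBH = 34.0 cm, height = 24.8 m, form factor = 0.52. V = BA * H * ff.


(D/200)^2 = (34.0/200)^2 = 0.17^2 = 0.0289
BA = 3.141593 * 0.0289 = 0.0907920 m^2
V = 0.0907920 * 24.8 * 0.52 = 1.17085 ≈ 1.171 m^3

1.171 m^3


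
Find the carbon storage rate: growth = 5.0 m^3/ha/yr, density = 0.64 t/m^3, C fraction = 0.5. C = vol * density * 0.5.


C = 5.0 * 0.64 * 0.5 = 1.60 t C/ha/yr

1.60 t C/ha/yr


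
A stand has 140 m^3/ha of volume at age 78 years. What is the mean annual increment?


MAI = 140 / 78 = 1.7949 ≈ 1.79 m^3/ha/yr

1.79 m^3/ha/yr


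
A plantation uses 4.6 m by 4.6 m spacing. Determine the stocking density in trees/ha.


N = 10000 / 4.6^2 = 10000 / 21.16 = 472.590 ≈ 473 trees/ha

473 trees/ha


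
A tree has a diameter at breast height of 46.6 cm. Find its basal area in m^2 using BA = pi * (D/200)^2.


D/200 = 46.6/200 = 0.233 m
(D/200)^2 = 0.233^2 = 0.054289
BA = 3.141593 * 0.054289 = 0.170554 ≈ 0.1706 m^2

0.1706 m^2


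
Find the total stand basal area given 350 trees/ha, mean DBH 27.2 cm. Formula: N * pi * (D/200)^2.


(D/200)^2 = (27.2/200)^2 = 0.136^2 = 0.018496
Individual BA = 3.141593 * 0.018496 = 0.0581069 m^2
Stand BA = 350 * 0.0581069 = 20.3374 ≈ 20.34 m^2/ha

20.34 m^2/ha


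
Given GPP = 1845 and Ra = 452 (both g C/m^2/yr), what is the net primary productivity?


NPP = GPP - Ra = 1845 - 452 = 1393 g C/m^2/yr

1393 g C/m^2/yr


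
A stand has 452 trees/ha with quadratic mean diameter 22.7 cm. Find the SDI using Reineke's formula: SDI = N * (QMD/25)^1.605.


QMD/25 = 22.7/25 = 0.908
(0.908)^1.605 = exp(1.605 * ln(0.908)) = exp(1.605 * (-0.0965109)) = exp(-0.154900) = 0.856501
SDI = 452 * 0.856501 = 387.138 ≈ 387

387


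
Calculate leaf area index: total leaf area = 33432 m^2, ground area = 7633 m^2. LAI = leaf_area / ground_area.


LAI = 33432 / 7633 = 4.3799 ≈ 4.38

4.38


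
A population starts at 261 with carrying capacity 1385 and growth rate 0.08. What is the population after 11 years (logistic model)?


(K - N0)/N0 = (1385 - 261)/261 = 1124/261 = 4.30651
r*t = 0.08 * 11 = 0.88; exp(-0.88) = 0.414783
4.30651 * 0.414783 = 1.78627
1 + 1.78627 = 2.78627
N = 1385 / 2.78627 = 497.080 ≈ 497

497


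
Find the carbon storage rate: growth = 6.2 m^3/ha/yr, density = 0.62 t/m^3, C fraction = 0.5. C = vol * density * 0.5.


C = 6.2 * 0.62 * 0.5 = 1.922 ≈ 1.92 t C/ha/yr

1.92 t C/ha/yr


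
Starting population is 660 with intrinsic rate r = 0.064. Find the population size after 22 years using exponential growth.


r*t = 0.064 * 22 = 1.408
exp(1.408) = 4.08777
N = 660 * 4.08777 = 2697.93 ≈ 2698

2698


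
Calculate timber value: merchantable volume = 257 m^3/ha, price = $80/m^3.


Value = 257 * 80 = $20560/ha

$20560/ha


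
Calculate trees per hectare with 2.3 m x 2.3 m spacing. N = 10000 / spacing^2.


N = 10000 / 2.3^2 = 10000 / 5.29 = 1890.36 ≈ 1890 trees/ha

1890 trees/ha


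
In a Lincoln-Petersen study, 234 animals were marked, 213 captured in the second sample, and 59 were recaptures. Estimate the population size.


N = M * C / R = 234 * 213 / 59 = 49842 / 59 = 844.78 ≈ 845

845 individuals


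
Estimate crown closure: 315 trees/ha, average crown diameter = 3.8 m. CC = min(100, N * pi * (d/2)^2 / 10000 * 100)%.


(d/2)^2 = (3.8/2)^2 = 1.9^2 = 3.61
Crown area = 3.141593 * 3.61 = 11.3412 m^2
N * area / 10000 * 100 = 315 * 11.3412 / 10000 * 100 = 35.7248
CC = min(100, 35.7248) = 35.7248 ≈ 35.7%

35.7%


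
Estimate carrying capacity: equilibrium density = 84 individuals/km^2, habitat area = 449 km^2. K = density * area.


K = 84 * 449 = 37716 individuals

37716 individuals


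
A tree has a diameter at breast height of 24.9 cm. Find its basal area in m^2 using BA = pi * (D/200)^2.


D/200 = 24.9/200 = 0.1245 m
(D/200)^2 = 0.1245^2 = 0.01550025
BA = 3.141593 * 0.01550025 = 0.0486955 ≈ 0.0487 m^2

0.0487 m^2


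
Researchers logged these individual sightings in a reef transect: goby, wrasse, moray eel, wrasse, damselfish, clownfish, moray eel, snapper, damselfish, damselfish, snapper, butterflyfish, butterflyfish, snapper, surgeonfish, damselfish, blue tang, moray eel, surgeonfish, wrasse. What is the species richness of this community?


Total individuals logged = 20
Distinct species (count of individuals): goby (1), wrasse (3), moray eel (3), damselfish (4), clownfish (1), snapper (3), butterflyfish (2), surgeonfish (2), blue tang (1)
Species richness = number of distinct species = 9

9


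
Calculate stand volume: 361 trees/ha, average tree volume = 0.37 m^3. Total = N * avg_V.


V_stand = 361 * 0.37 = 133.57 ≈ 133.6 m^3/ha

133.6 m^3/ha


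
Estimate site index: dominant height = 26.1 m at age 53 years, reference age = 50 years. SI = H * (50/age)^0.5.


50/53 = 0.943396
(0.943396)^0.5 = 0.971286
SI = 26.1 * 0.971286 = 25.3506 ≈ 25.4 m

25.4 m


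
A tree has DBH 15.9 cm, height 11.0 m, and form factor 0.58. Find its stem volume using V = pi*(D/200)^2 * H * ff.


(D/200)^2 = (15.9/200)^2 = 0.0795^2 = 0.00632025
BA = 3.141593 * 0.00632025 = 0.0198557 m^2
V = 0.0198557 * 11.0 * 0.58 = 0.126679 ≈ 0.127 m^3

0.127 m^3


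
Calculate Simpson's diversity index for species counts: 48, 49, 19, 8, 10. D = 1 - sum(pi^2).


Total N = 48 + 49 + 19 + 8 + 10 = 134
Per-species terms:
  p = 48/134 = 0.358209; p^2 = 0.358209^2 = 0.128314
  p = 49/134 = 0.365672; p^2 = 0.365672^2 = 0.133716
  p = 19/134 = 0.141791; p^2 = 0.141791^2 = 0.020105
  p = 8/134 = 0.059701; p^2 = 0.059701^2 = 0.003564
  p = 10/134 = 0.074627; p^2 = 0.074627^2 = 0.005569
sum(p^2) = 0.128314 + 0.133716 + 0.020105 + 0.003564 + 0.005569 = 0.291268
D = 1 - 0.291268 = 0.708732 ≈ 0.7087

0.7087


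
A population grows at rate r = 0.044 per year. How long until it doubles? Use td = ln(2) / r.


td = ln(2) / 0.044 = 0.693147 / 0.044 = 15.7533 ≈ 15.8 years

15.8 years


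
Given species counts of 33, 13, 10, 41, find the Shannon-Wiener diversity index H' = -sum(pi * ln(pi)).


Total N = 33 + 13 + 10 + 41 = 97
Per-species terms:
  p = 33/97 = 0.340206; ln(p) = -1.078204; p*ln(p) = 0.340206 * (-1.078204) = -0.366811
  p = 13/97 = 0.134021; ln(p) = -2.009759; p*ln(p) = 0.134021 * (-2.009759) = -0.269350
  p = 10/97 = 0.103093; ln(p) = -2.272124; p*ln(p) = 0.103093 * (-2.272124) = -0.234240
  p = 41/97 = 0.422680; ln(p) = -0.861140; p*ln(p) = 0.422680 * (-0.861140) = -0.363987
sum(p*ln(p)) = (-0.366811) + (-0.269350) + (-0.234240) + (-0.363987) = -1.234388
H' = -(-1.234388) = 1.234388 ≈ 1.2344

1.2344


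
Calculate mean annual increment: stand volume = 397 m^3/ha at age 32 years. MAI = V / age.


MAI = 397 / 32 = 12.4063 ≈ 12.41 m^3/ha/yr

12.41 m^3/ha/yr


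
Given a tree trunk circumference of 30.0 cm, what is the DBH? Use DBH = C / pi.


DBH = C / pi = 30.0 / 3.141593 = 9.54930 ≈ 9.55 cm

9.55 cm


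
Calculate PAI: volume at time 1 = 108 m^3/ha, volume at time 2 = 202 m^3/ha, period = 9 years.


PAI = (V2 - V1) / period = (202 - 108) / 9 = 94 / 9 = 10.4444 ≈ 10.44 m^3/ha/yr

10.44 m^3/ha/yr


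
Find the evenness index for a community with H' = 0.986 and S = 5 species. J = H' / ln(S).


ln(5) = 1.60944
J = H' / ln(S) = 0.986 / 1.60944 = 0.612635 ≈ 0.6126

0.6126


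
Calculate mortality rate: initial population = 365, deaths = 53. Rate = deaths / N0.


Mortality rate = 53 / 365 = 0.145205 ≈ 0.1452

0.1452


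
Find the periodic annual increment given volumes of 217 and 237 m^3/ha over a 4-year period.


PAI = (V2 - V1) / period = (237 - 217) / 4 = 20 / 4 = 5.00 m^3/ha/yr

5.00 m^3/ha/yr


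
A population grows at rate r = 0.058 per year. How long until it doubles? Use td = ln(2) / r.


td = ln(2) / 0.058 = 0.693147 / 0.058 = 11.9508 ≈ 12.0 years

12.0 years


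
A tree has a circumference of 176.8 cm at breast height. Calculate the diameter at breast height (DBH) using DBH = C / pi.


DBH = C / pi = 176.8 / 3.141593 = 56.2772 ≈ 56.28 cm

56.28 cm


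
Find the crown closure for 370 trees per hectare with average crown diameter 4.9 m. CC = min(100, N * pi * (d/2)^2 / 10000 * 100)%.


(d/2)^2 = (4.9/2)^2 = 2.45^2 = 6.0025
Crown area = 3.141593 * 6.0025 = 18.8574 m^2
N * area / 10000 * 100 = 370 * 18.8574 / 10000 * 100 = 69.7724
CC = min(100, 69.7724) = 69.7724 ≈ 69.8%

69.8%


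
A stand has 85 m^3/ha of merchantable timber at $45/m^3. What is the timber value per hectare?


Value = 85 * 45 = $3825/ha

$3825/ha


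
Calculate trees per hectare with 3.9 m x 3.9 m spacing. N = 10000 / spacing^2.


N = 10000 / 3.9^2 = 10000 / 15.21 = 657.462 ≈ 657 trees/ha

657 trees/ha


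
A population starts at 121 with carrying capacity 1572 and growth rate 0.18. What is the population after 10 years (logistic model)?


(K - N0)/N0 = (1572 - 121)/121 = 1451/121 = 11.9917
r*t = 0.18 * 10 = 1.8; exp(-1.8) = 0.165299
11.9917 * 0.165299 = 1.98222
1 + 1.98222 = 2.98222
N = 1572 / 2.98222 = 527.124 ≈ 527

527


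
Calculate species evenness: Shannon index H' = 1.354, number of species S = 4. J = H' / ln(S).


ln(4) = 1.38629
J = H' / ln(S) = 1.354 / 1.38629 = 0.976708 ≈ 0.9767

0.9767


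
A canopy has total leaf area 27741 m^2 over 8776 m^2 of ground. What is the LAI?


LAI = 27741 / 8776 = 3.1610 ≈ 3.16

3.16


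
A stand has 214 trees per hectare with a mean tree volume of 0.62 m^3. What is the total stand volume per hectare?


V_stand = 214 * 0.62 = 132.68 ≈ 132.7 m^3/ha

132.7 m^3/ha


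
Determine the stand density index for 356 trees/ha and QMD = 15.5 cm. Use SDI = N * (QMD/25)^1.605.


QMD/25 = 15.5/25 = 0.62
(0.62)^1.605 = exp(1.605 * ln(0.62)) = exp(1.605 * (-0.478036)) = exp(-0.767248) = 0.464289
SDI = 356 * 0.464289 = 165.287 ≈ 165

165


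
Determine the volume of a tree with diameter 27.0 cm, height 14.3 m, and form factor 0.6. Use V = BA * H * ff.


(D/200)^2 = (27.0/200)^2 = 0.135^2 = 0.018225
BA = 3.141593 * 0.018225 = 0.0572555 m^2
V = 0.0572555 * 14.3 * 0.6 = 0.491252 ≈ 0.491 m^3

0.491 m^3


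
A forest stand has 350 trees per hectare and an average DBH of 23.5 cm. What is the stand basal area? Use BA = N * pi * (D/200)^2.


(D/200)^2 = (23.5/200)^2 = 0.1175^2 = 0.01380625
Individual BA = 3.141593 * 0.01380625 = 0.0433736 m^2
Stand BA = 350 * 0.0433736 = 15.1808 ≈ 15.18 m^2/ha

15.18 m^2/ha


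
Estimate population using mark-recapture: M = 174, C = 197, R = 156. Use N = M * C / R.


N = M * C / R = 174 * 197 / 156 = 34278 / 156 = 219.73 ≈ 220

220 individuals


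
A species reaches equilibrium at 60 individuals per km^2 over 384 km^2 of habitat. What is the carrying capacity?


K = 60 * 384 = 23040 individuals

23040 individuals


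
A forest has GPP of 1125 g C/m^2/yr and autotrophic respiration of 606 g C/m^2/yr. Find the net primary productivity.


NPP = GPP - Ra = 1125 - 606 = 519 g C/m^2/yr

519 g C/m^2/yr


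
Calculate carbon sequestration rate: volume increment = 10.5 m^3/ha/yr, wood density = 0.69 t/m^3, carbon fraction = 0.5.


C = 10.5 * 0.69 * 0.5 = 3.6225 ≈ 3.62 t C/ha/yr

3.62 t C/ha/yr


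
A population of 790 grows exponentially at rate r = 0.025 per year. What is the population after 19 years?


r*t = 0.025 * 19 = 0.475
exp(0.475) = 1.60801
N = 790 * 1.60801 = 1270.33 ≈ 1270

1270


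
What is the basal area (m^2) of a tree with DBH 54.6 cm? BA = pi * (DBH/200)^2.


D/200 = 54.6/200 = 0.273 m
(D/200)^2 = 0.273^2 = 0.074529
BA = 3.141593 * 0.074529 = 0.234140 ≈ 0.2341 m^2

0.2341 m^2


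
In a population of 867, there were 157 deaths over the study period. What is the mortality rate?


Mortality rate = 157 / 867 = 0.181084 ≈ 0.1811

0.1811


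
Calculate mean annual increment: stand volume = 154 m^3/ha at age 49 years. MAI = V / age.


MAI = 154 / 49 = 3.1429 ≈ 3.14 m^3/ha/yr

3.14 m^3/ha/yr


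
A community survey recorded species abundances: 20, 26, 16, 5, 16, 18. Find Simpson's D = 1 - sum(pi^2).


Total N = 20 + 26 + 16 + 5 + 16 + 18 = 101
Per-species terms:
  p = 20/101 = 0.198020; p^2 = 0.198020^2 = 0.039212
  p = 26/101 = 0.257426; p^2 = 0.257426^2 = 0.066268
  p = 16/101 = 0.158416; p^2 = 0.158416^2 = 0.025096
  p = 5/101 = 0.049505; p^2 = 0.049505^2 = 0.002451
  p = 16/101 = 0.158416; p^2 = 0.158416^2 = 0.025096
  p = 18/101 = 0.178218; p^2 = 0.178218^2 = 0.031762
sum(p^2) = 0.039212 + 0.066268 + 0.025096 + 0.002451 + 0.025096 + 0.031762 = 0.189885
D = 1 - 0.189885 = 0.810115 ≈ 0.8101

0.8101


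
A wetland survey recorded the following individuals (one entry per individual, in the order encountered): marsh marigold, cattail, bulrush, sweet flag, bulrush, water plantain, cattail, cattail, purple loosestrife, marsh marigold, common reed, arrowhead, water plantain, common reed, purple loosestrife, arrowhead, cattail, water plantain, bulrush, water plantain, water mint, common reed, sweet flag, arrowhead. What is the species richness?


Total individuals logged = 24
Distinct species (count of individuals): marsh marigold (2), cattail (4), bulrush (3), sweet flag (2), water plantain (4), purple loosestrife (2), common reed (3), arrowhead (3), water mint (1)
Species richness = number of distinct species = 9

9


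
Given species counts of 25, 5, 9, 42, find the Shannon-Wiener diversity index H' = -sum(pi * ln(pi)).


Total N = 25 + 5 + 9 + 42 = 81
Per-species terms:
  p = 25/81 = 0.308642; ln(p) = -1.175573; p*ln(p) = 0.308642 * (-1.175573) = -0.362831
  p = 5/81 = 0.061728; ln(p) = -2.785018; p*ln(p) = 0.061728 * (-2.785018) = -0.171914
  p = 9/81 = 0.111111; ln(p) = -2.197226; p*ln(p) = 0.111111 * (-2.197226) = -0.244136
  p = 42/81 = 0.518519; ln(p) = -0.656779; p*ln(p) = 0.518519 * (-0.656779) = -0.340552
sum(p*ln(p)) = (-0.362831) + (-0.171914) + (-0.244136) + (-0.340552) = -1.119433
H' = -(-1.119433) = 1.119433 ≈ 1.1194

1.1194


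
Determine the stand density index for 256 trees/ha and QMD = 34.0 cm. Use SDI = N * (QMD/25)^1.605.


QMD/25 = 34.0/25 = 1.36
(1.36)^1.605 = exp(1.605 * ln(1.36)) = exp(1.605 * 0.307485) = exp(0.493513) = 1.63806
SDI = 256 * 1.63806 = 419.343 ≈ 419

419


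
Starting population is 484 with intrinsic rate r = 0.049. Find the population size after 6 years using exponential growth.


r*t = 0.049 * 6 = 0.294
exp(0.294) = 1.34178
N = 484 * 1.34178 = 649.422 ≈ 649

649


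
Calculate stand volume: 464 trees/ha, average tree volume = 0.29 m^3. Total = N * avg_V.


V_stand = 464 * 0.29 = 134.56 ≈ 134.6 m^3/ha

134.6 m^3/ha


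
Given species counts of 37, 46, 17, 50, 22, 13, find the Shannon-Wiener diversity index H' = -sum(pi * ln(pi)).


Total N = 37 + 46 + 17 + 50 + 22 + 13 = 185
Per-species terms:
  p = 37/185 = 0.200000; ln(p) = -1.609438; p*ln(p) = 0.200000 * (-1.609438) = -0.321888
  p = 46/185 = 0.248649; ln(p) = -1.391713; p*ln(p) = 0.248649 * (-1.391713) = -0.346048
  p = 17/185 = 0.091892; ln(p) = -2.387141; p*ln(p) = 0.091892 * (-2.387141) = -0.219359
  p = 50/185 = 0.270270; ln(p) = -1.308334; p*ln(p) = 0.270270 * (-1.308334) = -0.353603
  p = 22/185 = 0.118919; ln(p) = -2.129313; p*ln(p) = 0.118919 * (-2.129313) = -0.253216
  p = 13/185 = 0.070270; ln(p) = -2.655410; p*ln(p) = 0.070270 * (-2.655410) = -0.186596
sum(p*ln(p)) = (-0.321888) + (-0.346048) + (-0.219359) + (-0.353603) + (-0.253216) + (-0.186596) = -1.680710
H' = -(-1.680710) = 1.680710 ≈ 1.6807

1.6807


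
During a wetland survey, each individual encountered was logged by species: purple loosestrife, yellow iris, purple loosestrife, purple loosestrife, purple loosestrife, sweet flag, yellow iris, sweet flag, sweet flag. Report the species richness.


Total individuals logged = 9
Distinct species (count of individuals): purple loosestrife (4), yellow iris (2), sweet flag (3)
Species richness = number of distinct species = 3

3


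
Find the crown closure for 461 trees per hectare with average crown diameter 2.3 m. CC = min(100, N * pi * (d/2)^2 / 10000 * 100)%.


(d/2)^2 = (2.3/2)^2 = 1.15^2 = 1.3225
Crown area = 3.141593 * 1.3225 = 4.15476 m^2
N * area / 10000 * 100 = 461 * 4.15476 / 10000 * 100 = 19.1534
CC = min(100, 19.1534) = 19.1534 ≈ 19.2%

19.2%


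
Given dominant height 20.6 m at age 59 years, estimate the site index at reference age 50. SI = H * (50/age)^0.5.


50/59 = 0.847458
(0.847458)^0.5 = 0.920575
SI = 20.6 * 0.920575 = 18.9638 ≈ 19.0 m

19.0 m


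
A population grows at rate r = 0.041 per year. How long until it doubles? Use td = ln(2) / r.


td = ln(2) / 0.041 = 0.693147 / 0.041 = 16.9060 ≈ 16.9 years

16.9 years


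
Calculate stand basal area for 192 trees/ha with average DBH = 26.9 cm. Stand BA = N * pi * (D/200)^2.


(D/200)^2 = (26.9/200)^2 = 0.1345^2 = 0.01809025
Individual BA = 3.141593 * 0.01809025 = 0.0568322 m^2
Stand BA = 192 * 0.0568322 = 10.9118 ≈ 10.91 m^2/ha

10.91 m^2/ha


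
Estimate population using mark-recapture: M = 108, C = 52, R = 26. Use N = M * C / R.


N = M * C / R = 108 * 52 / 26 = 5616 / 26 = 216

216 individuals


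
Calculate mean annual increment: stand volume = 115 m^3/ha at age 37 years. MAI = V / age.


MAI = 115 / 37 = 3.1081 ≈ 3.11 m^3/ha/yr

3.11 m^3/ha/yr


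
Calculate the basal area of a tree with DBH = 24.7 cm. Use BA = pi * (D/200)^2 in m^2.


D/200 = 24.7/200 = 0.1235 m
(D/200)^2 = 0.1235^2 = 0.01525225
BA = 3.141593 * 0.01525225 = 0.0479164 ≈ 0.0479 m^2

0.0479 m^2


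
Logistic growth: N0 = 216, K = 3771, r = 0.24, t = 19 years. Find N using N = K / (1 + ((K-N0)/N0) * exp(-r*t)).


(K - N0)/N0 = (3771 - 216)/216 = 3555/216 = 16.4583
r*t = 0.24 * 19 = 4.56; exp(-4.56) = 0.0104621
16.4583 * 0.0104621 = 0.172188
1 + 0.172188 = 1.17219
N = 3771 / 1.17219 = 3217.06 ≈ 3217

3217


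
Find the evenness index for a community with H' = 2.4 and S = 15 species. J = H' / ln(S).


ln(15) = 2.70805
J = H' / ln(S) = 2.4 / 2.70805 = 0.886247 ≈ 0.8862

0.8862


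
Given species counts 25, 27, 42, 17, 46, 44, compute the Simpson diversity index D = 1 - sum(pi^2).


Total N = 25 + 27 + 42 + 17 + 46 + 44 = 201
Per-species terms:
  p = 25/201 = 0.124378; p^2 = 0.124378^2 = 0.015470
  p = 27/201 = 0.134328; p^2 = 0.134328^2 = 0.018044
  p = 42/201 = 0.208955; p^2 = 0.208955^2 = 0.043662
  p = 17/201 = 0.084577; p^2 = 0.084577^2 = 0.007153
  p = 46/201 = 0.228856; p^2 = 0.228856^2 = 0.052375
  p = 44/201 = 0.218905; p^2 = 0.218905^2 = 0.047919
sum(p^2) = 0.015470 + 0.018044 + 0.043662 + 0.007153 + 0.052375 + 0.047919 = 0.184623
D = 1 - 0.184623 = 0.815377 ≈ 0.8154

0.8154


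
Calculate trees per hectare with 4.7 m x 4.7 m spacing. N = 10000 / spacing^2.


N = 10000 / 4.7^2 = 10000 / 22.09 = 452.694 ≈ 453 trees/ha

453 trees/ha


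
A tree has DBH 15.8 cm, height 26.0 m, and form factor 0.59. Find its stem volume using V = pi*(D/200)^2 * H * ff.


(D/200)^2 = (15.8/200)^2 = 0.079^2 = 0.006241
BA = 3.141593 * 0.006241 = 0.0196067 m^2
V = 0.0196067 * 26.0 * 0.59 = 0.300767 ≈ 0.301 m^3

0.301 m^3


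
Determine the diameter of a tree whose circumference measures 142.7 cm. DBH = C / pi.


DBH = C / pi = 142.7 / 3.141593 = 45.4228 ≈ 45.42 cm

45.42 cm


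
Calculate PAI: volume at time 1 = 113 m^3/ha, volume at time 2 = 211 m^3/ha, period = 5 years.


PAI = (V2 - V1) / period = (211 - 113) / 5 = 98 / 5 = 19.60 m^3/ha/yr

19.60 m^3/ha/yr


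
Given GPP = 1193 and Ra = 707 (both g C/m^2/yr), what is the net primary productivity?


NPP = GPP - Ra = 1193 - 707 = 486 g C/m^2/yr

486 g C/m^2/yr


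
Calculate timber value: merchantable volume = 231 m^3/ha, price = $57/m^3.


Value = 231 * 57 = $13167/ha

$13167/ha


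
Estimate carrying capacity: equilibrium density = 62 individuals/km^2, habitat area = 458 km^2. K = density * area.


K = 62 * 458 = 28396 individuals

28396 individuals


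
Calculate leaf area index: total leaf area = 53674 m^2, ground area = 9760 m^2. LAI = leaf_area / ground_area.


LAI = 53674 / 9760 = 5.4994 ≈ 5.50

5.50


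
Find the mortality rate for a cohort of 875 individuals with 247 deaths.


Mortality rate = 247 / 875 = 0.282286 ≈ 0.2823

0.2823


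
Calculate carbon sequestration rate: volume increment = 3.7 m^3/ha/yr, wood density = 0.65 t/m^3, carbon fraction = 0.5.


C = 3.7 * 0.65 * 0.5 = 1.2025 ≈ 1.20 t C/ha/yr

1.20 t C/ha/yr


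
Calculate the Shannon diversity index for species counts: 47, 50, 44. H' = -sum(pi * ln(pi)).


Total N = 47 + 50 + 44 = 141
Per-species terms:
  p = 47/141 = 0.333333; ln(p) = -1.098613; p*ln(p) = 0.333333 * (-1.098613) = -0.366204
  p = 50/141 = 0.354610; ln(p) = -1.036737; p*ln(p) = 0.354610 * (-1.036737) = -0.367637
  p = 44/141 = 0.312057; ln(p) = -1.164569; p*ln(p) = 0.312057 * (-1.164569) = -0.363412
sum(p*ln(p)) = (-0.366204) + (-0.367637) + (-0.363412) = -1.097253
H' = -(-1.097253) = 1.097253 ≈ 1.0973

1.0973
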